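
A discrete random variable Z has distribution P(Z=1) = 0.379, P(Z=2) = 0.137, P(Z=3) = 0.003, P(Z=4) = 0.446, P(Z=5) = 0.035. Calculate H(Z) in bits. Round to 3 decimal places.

1.637 bits

H(Z) = −Σ p·log₂ p.
  −(0.379)·log₂(0.379) = 0.5305
  −(0.137)·log₂(0.137) = 0.3929
  −(0.003)·log₂(0.003) = 0.0251
  −(0.446)·log₂(0.446) = 0.5195
  −(0.035)·log₂(0.035) = 0.1693
Sum: 0.5305 + 0.3929 + 0.0251 + 0.5195 + 0.1693 = 1.637 bits.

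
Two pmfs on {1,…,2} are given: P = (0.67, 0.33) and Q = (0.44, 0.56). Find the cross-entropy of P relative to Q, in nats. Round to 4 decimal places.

0.7414 nats

H(P,Q) = −Σ p·ln q.
  −0.67·ln(0.44) = 0.55006
  −0.33·ln(0.56) = 0.19134
H(P,Q) = 0.7414 nats.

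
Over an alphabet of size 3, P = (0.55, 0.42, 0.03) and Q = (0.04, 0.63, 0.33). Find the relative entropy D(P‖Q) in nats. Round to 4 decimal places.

D(P‖Q) = Σ p·ln(p/q).
  0.55·ln(0.55/0.04) = 1.44157
  0.42·ln(0.42/0.63) = -0.17030
  0.03·ln(0.03/0.33) = -0.07194
D(P‖Q) = 1.1993 nats.

1.1993 nats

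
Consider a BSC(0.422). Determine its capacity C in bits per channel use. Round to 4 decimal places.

Binary symmetric channel: C = 1 − h₂(ε) where h₂ is the binary entropy function.
h₂(0.422) = −0.422·log₂0.422 − 0.578·log₂0.578 = 0.9824.
C = 1 − 0.9824 = 0.0176 bits per channel use.

0.0176 bits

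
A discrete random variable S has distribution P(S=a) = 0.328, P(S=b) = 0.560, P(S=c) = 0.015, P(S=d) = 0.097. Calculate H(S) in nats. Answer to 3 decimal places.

H(S) = −Σ p·ln p.
  −(0.328)·ln(0.328) = 0.3656
  −(0.560)·ln(0.560) = 0.3247
  −(0.015)·ln(0.015) = 0.0630
  −(0.097)·ln(0.097) = 0.2263
Sum: 0.3656 + 0.3247 + 0.0630 + 0.2263 = 0.980 nats.

0.980 nats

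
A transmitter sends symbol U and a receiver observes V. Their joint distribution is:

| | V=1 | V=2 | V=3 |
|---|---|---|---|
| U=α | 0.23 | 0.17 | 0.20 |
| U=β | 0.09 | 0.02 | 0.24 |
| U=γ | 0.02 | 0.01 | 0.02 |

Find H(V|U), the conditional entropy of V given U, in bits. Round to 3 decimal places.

Marginals: p(U) = (0.6000, 0.3500, 0.0500), p(V) = (0.3400, 0.2000, 0.4600).
H(V|U) = Σ p(U) · H(V|U=·).
  U=α: p=0.6000, H(V|U=α) = 1.5741
  U=β: p=0.3500, H(V|U=β) = 1.1130
  U=γ: p=0.0500, H(V|U=γ) = 1.5219
Weighted sum = 1.410 bits.

1.410 bits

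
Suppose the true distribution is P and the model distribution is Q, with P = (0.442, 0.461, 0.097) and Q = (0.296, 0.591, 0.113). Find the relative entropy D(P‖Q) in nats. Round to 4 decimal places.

0.0479 nats

D(P‖Q) = Σ p·ln(p/q).
  0.442·ln(0.442/0.296) = 0.17722
  0.461·ln(0.461/0.591) = -0.11452
  0.097·ln(0.097/0.113) = -0.01481
D(P‖Q) = 0.0479 nats.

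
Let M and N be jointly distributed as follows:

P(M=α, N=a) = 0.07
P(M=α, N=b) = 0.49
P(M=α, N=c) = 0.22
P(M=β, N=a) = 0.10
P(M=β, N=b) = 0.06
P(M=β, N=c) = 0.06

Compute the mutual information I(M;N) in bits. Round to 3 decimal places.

0.111 bits

Marginals: p(M) = (0.7800, 0.2200), p(N) = (0.1700, 0.5500, 0.2800).
I(M;N) = Σ p(x,y)·log₂[p(x,y)/(p(x)p(y))].
  (α,a): 0.07·log₂(0.5279) = -0.0645
  (α,b): 0.49·log₂(1.1422) = 0.0940
  (α,c): 0.22·log₂(1.0073) = 0.0023
  (β,a): 0.10·log₂(2.6738) = 0.1419
  (β,b): 0.06·log₂(0.4959) = -0.0607
  (β,c): 0.06·log₂(0.9740) = -0.0023
Sum = 0.111 bits.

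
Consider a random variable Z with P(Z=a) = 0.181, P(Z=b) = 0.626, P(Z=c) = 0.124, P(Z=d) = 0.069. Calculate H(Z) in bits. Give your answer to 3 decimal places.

H(Z) = −Σ p·log₂ p.
  −(0.181)·log₂(0.181) = 0.4463
  −(0.626)·log₂(0.626) = 0.4230
  −(0.124)·log₂(0.124) = 0.3734
  −(0.069)·log₂(0.069) = 0.2662
Sum: 0.4463 + 0.4230 + 0.3734 + 0.2662 = 1.509 bits.

1.509 bits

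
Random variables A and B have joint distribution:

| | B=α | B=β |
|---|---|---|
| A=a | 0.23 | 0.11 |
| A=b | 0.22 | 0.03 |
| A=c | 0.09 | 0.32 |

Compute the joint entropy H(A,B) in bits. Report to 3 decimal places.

2.309 bits

H(A,B) = −Σ p(x,y)·log₂ p(x,y) over all 6 cells.
  cell (a,α): −0.23·log₂0.23 = 0.4877
  cell (a,β): −0.11·log₂0.11 = 0.3503
  cell (b,α): −0.22·log₂0.22 = 0.4806
  cell (b,β): −0.03·log₂0.03 = 0.1518
  cell (c,α): −0.09·log₂0.09 = 0.3127
  cell (c,β): −0.32·log₂0.32 = 0.5260
Sum = 2.309 bits.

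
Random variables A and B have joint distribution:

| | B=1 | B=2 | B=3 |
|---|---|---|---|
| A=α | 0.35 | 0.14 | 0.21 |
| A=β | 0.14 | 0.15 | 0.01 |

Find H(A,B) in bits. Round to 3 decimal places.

2.274 bits

H(A,B) = −Σ p(x,y)·log₂ p(x,y) over all 6 cells.
  cell (α,1): −0.35·log₂0.35 = 0.5301
  cell (α,2): −0.14·log₂0.14 = 0.3971
  cell (α,3): −0.21·log₂0.21 = 0.4728
  cell (β,1): −0.14·log₂0.14 = 0.3971
  cell (β,2): −0.15·log₂0.15 = 0.4105
  cell (β,3): −0.01·log₂0.01 = 0.0664
Sum = 2.274 bits.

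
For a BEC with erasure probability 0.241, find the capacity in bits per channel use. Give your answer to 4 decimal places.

Binary erasure channel: capacity C = 1 − ε.
C = 1 − 0.241 = 0.7590 bits per channel use.

0.7590 bits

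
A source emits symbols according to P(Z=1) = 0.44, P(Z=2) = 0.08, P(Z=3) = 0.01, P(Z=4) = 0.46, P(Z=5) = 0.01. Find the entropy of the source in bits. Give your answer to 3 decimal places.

1.461 bits

H(Z) = −Σ p·log₂ p.
  −(0.44)·log₂(0.44) = 0.5211
  −(0.08)·log₂(0.08) = 0.2915
  −(0.01)·log₂(0.01) = 0.0664
  −(0.46)·log₂(0.46) = 0.5153
  −(0.01)·log₂(0.01) = 0.0664
Sum: 0.5211 + 0.2915 + 0.0664 + 0.5153 + 0.0664 = 1.461 bits.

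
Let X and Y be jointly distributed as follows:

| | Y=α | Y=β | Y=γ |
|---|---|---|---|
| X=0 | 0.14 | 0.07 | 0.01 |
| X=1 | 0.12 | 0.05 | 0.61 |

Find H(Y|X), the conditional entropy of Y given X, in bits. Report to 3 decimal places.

Chain rule: H(Y|X) = H(X,Y) − H(X).
Marginals: p(X) = (0.2200, 0.7800), p(Y) = (0.2600, 0.1200, 0.6200).
H(X,Y) = 1.7503 bits; H(X) = 0.7602 bits.
H(Y|X) = 1.7503 − 0.7602 = 0.990 bits.

0.990 bits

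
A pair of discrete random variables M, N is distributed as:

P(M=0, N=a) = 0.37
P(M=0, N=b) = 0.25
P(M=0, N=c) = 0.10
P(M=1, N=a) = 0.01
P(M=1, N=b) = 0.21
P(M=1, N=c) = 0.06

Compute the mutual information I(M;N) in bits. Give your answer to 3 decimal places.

0.179 bits

Marginals: p(M) = (0.7200, 0.2800), p(N) = (0.3800, 0.4600, 0.1600).
I(M;N) = H(M) + H(N) − H(M,N).
H(M) = 0.8555, H(N) = 1.4688, H(M,N) = 2.1457.
I(M;N) = 0.8555 + 1.4688 − 2.1457 = 0.179 bits.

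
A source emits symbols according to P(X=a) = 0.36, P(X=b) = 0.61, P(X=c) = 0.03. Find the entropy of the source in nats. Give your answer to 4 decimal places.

H(X) = −Σ p·ln p.
  −(0.36)·ln(0.36) = 0.36779
  −(0.61)·ln(0.61) = 0.30152
  −(0.03)·ln(0.03) = 0.10520
Sum: 0.36779 + 0.30152 + 0.10520 = 0.7745 nats.

0.7745 nats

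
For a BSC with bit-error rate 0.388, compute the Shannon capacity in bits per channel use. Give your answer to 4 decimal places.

Binary symmetric channel: C = 1 − h₂(ε) where h₂ is the binary entropy function.
h₂(0.388) = −0.388·log₂0.388 − 0.612·log₂0.612 = 0.9635.
C = 1 − 0.9635 = 0.0365 bits per channel use.

0.0365 bits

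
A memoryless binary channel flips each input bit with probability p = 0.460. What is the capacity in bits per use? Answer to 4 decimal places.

Binary symmetric channel: C = 1 − h₂(ε) where h₂ is the binary entropy function.
h₂(0.460) = −0.460·log₂0.460 − 0.540·log₂0.540 = 0.9954.
C = 1 − 0.9954 = 0.0046 bits per channel use.

0.0046 bits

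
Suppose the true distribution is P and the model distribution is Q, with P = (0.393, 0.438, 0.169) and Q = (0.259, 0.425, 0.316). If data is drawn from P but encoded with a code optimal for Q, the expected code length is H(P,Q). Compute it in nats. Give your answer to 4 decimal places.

H(P,Q) = −Σ p·ln q.
  −0.393·ln(0.259) = 0.53091
  −0.438·ln(0.425) = 0.37478
  −0.169·ln(0.316) = 0.19469
H(P,Q) = 1.1004 nats.

1.1004 nats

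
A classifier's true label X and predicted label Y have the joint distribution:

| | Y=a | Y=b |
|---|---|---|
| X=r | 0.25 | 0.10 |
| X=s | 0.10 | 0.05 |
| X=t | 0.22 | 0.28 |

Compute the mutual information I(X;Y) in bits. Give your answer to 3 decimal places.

Marginals: p(X) = (0.3500, 0.1500, 0.5000), p(Y) = (0.5700, 0.4300).
I(X;Y) = H(X) + H(Y) − H(X,Y).
H(X) = 1.4406, H(Y) = 0.9858, H(X,Y) = 2.3753.
I(X;Y) = 1.4406 + 0.9858 − 2.3753 = 0.051 bits.

0.051 bits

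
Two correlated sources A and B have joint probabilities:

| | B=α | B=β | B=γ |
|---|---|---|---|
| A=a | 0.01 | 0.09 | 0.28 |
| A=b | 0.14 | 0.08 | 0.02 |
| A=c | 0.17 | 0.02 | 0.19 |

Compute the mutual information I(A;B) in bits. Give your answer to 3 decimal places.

0.343 bits

Marginals: p(A) = (0.3800, 0.2400, 0.3800), p(B) = (0.3200, 0.1900, 0.4900).
I(A;B) = H(A) + H(B) − H(A,B).
H(A) = 1.5550, H(B) = 1.4855, H(A,B) = 2.6975.
I(A;B) = 1.5550 + 1.4855 − 2.6975 = 0.343 bits.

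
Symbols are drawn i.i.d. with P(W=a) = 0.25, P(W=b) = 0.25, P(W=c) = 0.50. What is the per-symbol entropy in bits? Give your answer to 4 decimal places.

H(W) = −Σ p·log₂ p.
  −(0.25)·log₂(0.25) = 0.50000
  −(0.25)·log₂(0.25) = 0.50000
  −(0.50)·log₂(0.50) = 0.50000
Sum: 0.50000 + 0.50000 + 0.50000 = 1.5000 bits.

1.5000 bits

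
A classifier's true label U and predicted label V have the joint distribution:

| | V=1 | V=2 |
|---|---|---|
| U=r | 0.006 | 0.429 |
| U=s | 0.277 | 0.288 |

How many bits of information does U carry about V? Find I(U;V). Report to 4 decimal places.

Marginals: p(U) = (0.4350, 0.5650), p(V) = (0.2830, 0.7170).
I(U;V) = Σ p(x,y)·log₂[p(x,y)/(p(x)p(y))].
  (r,1): 0.006·log₂(0.0487) = -0.02615
  (r,2): 0.429·log₂(1.3755) = 0.19730
  (s,1): 0.277·log₂(1.7324) = 0.21959
  (s,2): 0.288·log₂(0.7109) = -0.14176
Sum = 0.2490 bits.

0.2490 bits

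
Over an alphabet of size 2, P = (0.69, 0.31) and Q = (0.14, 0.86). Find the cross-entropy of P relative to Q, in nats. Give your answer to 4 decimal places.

1.4034 nats

H(P,Q) = −Σ p·ln q.
  −0.69·ln(0.14) = 1.35662
  −0.31·ln(0.86) = 0.04676
H(P,Q) = 1.4034 nats.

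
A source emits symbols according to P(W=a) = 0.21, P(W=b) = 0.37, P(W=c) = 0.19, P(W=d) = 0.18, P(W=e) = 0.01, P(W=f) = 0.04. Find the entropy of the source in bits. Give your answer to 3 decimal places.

H(W) = −Σ p·log₂ p.
  −(0.21)·log₂(0.21) = 0.4728
  −(0.37)·log₂(0.37) = 0.5307
  −(0.19)·log₂(0.19) = 0.4552
  −(0.18)·log₂(0.18) = 0.4453
  −(0.01)·log₂(0.01) = 0.0664
  −(0.04)·log₂(0.04) = 0.1858
Sum: 0.4728 + 0.5307 + 0.4552 + 0.4453 + 0.0664 + 0.1858 = 2.156 bits.

2.156 bits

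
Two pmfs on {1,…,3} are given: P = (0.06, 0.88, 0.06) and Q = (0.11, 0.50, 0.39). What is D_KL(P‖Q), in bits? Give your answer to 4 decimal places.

D(P‖Q) = Σ p·log₂(p/q).
  0.06·log₂(0.06/0.11) = -0.05247
  0.88·log₂(0.88/0.50) = 0.71771
  0.06·log₂(0.06/0.39) = -0.16203
D(P‖Q) = 0.5032 bits.

0.5032 bits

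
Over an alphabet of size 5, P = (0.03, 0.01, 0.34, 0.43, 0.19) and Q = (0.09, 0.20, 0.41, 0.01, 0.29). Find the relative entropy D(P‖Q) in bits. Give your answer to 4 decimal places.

D(P‖Q) = Σ p·log₂(p/q).
  0.03·log₂(0.03/0.09) = -0.04755
  0.01·log₂(0.01/0.20) = -0.04322
  0.34·log₂(0.34/0.41) = -0.09183
  0.43·log₂(0.43/0.01) = 2.33329
  0.19·log₂(0.19/0.29) = -0.11591
D(P‖Q) = 2.0348 bits.

2.0348 bits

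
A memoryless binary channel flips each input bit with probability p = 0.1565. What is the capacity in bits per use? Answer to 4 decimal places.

Binary symmetric channel: C = 1 − h₂(ε) where h₂ is the binary entropy function.
h₂(0.1565) = −0.1565·log₂0.1565 − 0.8435·log₂0.8435 = 0.6259.
C = 1 − 0.6259 = 0.3741 bits per channel use.

0.3741 bits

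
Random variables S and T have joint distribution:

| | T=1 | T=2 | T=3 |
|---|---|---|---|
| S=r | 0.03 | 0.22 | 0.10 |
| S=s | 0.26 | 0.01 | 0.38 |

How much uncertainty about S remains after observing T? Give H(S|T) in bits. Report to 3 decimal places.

0.553 bits

Marginals: p(S) = (0.3500, 0.6500), p(T) = (0.2900, 0.2300, 0.4800).
H(S|T) = Σ p(T) · H(S|T=·).
  T=1: p=0.2900, H(S|T=1) = 0.4798
  T=2: p=0.2300, H(S|T=2) = 0.2580
  T=3: p=0.4800, H(S|T=3) = 0.7383
Weighted sum = 0.553 bits.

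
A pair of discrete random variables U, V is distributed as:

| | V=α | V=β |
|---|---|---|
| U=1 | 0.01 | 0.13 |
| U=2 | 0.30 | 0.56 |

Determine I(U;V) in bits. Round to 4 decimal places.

0.0388 bits

Marginals: p(U) = (0.1400, 0.8600), p(V) = (0.3100, 0.6900).
I(U;V) = H(U) + H(V) − H(U,V).
H(U) = 0.5842, H(V) = 0.8932, H(U,V) = 1.4386.
I(U;V) = 0.5842 + 0.8932 − 1.4386 = 0.0388 bits.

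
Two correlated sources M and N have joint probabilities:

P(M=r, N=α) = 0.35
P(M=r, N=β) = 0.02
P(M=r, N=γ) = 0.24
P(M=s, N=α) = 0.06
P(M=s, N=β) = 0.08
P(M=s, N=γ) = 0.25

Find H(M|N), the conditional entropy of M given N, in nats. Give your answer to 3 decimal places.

Chain rule: H(M|N) = H(M,N) − H(N).
Marginals: p(M) = (0.6100, 0.3900), p(N) = (0.4100, 0.1000, 0.4900).
H(M,N) = 1.5056 nats; H(N) = 0.9454 nats.
H(M|N) = 1.5056 − 0.9454 = 0.560 nats.

0.560 nats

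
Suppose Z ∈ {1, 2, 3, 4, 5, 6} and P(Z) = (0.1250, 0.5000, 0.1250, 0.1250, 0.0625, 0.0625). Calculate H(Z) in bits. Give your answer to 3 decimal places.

2.125 bits

H(Z) = −Σ p·log₂ p.
  −(0.1250)·log₂(0.1250) = 0.3750
  −(0.5000)·log₂(0.5000) = 0.5000
  −(0.1250)·log₂(0.1250) = 0.3750
  −(0.1250)·log₂(0.1250) = 0.3750
  −(0.0625)·log₂(0.0625) = 0.2500
  −(0.0625)·log₂(0.0625) = 0.2500
Sum: 0.3750 + 0.5000 + 0.3750 + 0.3750 + 0.2500 + 0.2500 = 2.125 bits.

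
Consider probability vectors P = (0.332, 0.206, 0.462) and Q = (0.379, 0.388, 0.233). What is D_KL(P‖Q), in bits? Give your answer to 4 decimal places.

0.2047 bits

D(P‖Q) = Σ p·log₂(p/q).
  0.332·log₂(0.332/0.379) = -0.06342
  0.206·log₂(0.206/0.388) = -0.18816
  0.462·log₂(0.462/0.233) = 0.45625
D(P‖Q) = 0.2047 bits.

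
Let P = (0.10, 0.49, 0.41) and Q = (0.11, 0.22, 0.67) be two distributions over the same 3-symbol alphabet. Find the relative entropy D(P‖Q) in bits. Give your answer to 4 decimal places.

D(P‖Q) = Σ p·log₂(p/q).
  0.10·log₂(0.10/0.11) = -0.01375
  0.49·log₂(0.49/0.22) = 0.56609
  0.41·log₂(0.41/0.67) = -0.29050
D(P‖Q) = 0.2618 bits.

0.2618 bits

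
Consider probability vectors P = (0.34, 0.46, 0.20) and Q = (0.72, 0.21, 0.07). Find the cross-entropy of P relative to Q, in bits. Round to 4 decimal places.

H(P,Q) = −Σ p·log₂ q.
  −0.34·log₂(0.72) = 0.16114
  −0.46·log₂(0.21) = 1.03571
  −0.20·log₂(0.07) = 0.76730
H(P,Q) = 1.9641 bits.

1.9641 bits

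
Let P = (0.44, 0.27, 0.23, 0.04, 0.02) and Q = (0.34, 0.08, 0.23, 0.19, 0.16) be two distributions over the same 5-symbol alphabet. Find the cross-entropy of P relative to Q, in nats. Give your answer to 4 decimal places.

1.5977 nats

H(P,Q) = −Σ p·ln q.
  −0.44·ln(0.34) = 0.47468
  −0.27·ln(0.08) = 0.68195
  −0.23·ln(0.23) = 0.33803
  −0.04·ln(0.19) = 0.06643
  −0.02·ln(0.16) = 0.03665
H(P,Q) = 1.5977 nats.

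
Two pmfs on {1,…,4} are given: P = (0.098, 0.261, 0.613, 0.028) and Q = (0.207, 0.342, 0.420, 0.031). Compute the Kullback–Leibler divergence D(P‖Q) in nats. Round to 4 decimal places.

0.0851 nats

D(P‖Q) = Σ p·ln(p/q).
  0.098·ln(0.098/0.207) = -0.07328
  0.261·ln(0.261/0.342) = -0.07055
  0.613·ln(0.613/0.420) = 0.23178
  0.028·ln(0.028/0.031) = -0.00285
D(P‖Q) = 0.0851 nats.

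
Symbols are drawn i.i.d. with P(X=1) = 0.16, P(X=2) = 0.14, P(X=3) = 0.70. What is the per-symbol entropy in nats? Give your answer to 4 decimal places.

H(X) = −Σ p·ln p.
  −(0.16)·ln(0.16) = 0.29321
  −(0.14)·ln(0.14) = 0.27526
  −(0.70)·ln(0.70) = 0.24967
Sum: 0.29321 + 0.27526 + 0.24967 = 0.8181 nats.

0.8181 nats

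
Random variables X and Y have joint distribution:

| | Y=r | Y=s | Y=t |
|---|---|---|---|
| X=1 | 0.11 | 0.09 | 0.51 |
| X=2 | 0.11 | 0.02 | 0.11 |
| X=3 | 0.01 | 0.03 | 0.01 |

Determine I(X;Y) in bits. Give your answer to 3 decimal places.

Marginals: p(X) = (0.7100, 0.2400, 0.0500), p(Y) = (0.2300, 0.1400, 0.6300).
I(X;Y) = Σ p(x,y)·log₂[p(x,y)/(p(x)p(y))].
  (1,r): 0.11·log₂(0.6736) = -0.0627
  (1,s): 0.09·log₂(0.9054) = -0.0129
  (1,t): 0.51·log₂(1.1402) = 0.0965
  (2,r): 0.11·log₂(1.9928) = 0.1094
  (2,s): 0.02·log₂(0.5952) = -0.0150
  (2,t): 0.11·log₂(0.7275) = -0.0505
  (3,r): 0.01·log₂(0.8696) = -0.0020
  (3,s): 0.03·log₂(4.2857) = 0.0630
  (3,t): 0.01·log₂(0.3175) = -0.0166
Sum = 0.109 bits.

0.109 bits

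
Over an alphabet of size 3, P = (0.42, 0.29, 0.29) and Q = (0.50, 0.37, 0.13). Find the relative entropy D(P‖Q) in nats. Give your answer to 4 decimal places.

0.0888 nats

D(P‖Q) = Σ p·ln(p/q).
  0.42·ln(0.42/0.50) = -0.07323
  0.29·ln(0.29/0.37) = -0.07065
  0.29·ln(0.29/0.13) = 0.23268
D(P‖Q) = 0.0888 nats.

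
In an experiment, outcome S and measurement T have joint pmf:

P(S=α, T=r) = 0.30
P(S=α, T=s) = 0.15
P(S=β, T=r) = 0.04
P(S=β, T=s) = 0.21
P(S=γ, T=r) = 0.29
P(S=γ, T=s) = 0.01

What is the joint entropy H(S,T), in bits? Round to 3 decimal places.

H(S,T) = −Σ p(x,y)·log₂ p(x,y) over all 6 cells.
  cell (α,r): −0.30·log₂0.30 = 0.5211
  cell (α,s): −0.15·log₂0.15 = 0.4105
  cell (β,r): −0.04·log₂0.04 = 0.1858
  cell (β,s): −0.21·log₂0.21 = 0.4728
  cell (γ,r): −0.29·log₂0.29 = 0.5179
  cell (γ,s): −0.01·log₂0.01 = 0.0664
Sum = 2.175 bits.

2.175 bits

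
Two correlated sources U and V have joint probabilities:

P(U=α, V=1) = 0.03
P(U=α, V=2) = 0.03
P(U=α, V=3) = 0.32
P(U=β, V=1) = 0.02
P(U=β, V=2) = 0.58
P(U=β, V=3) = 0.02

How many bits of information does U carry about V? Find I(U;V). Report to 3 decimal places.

Marginals: p(U) = (0.3800, 0.6200), p(V) = (0.0500, 0.6100, 0.3400).
I(U;V) = Σ p(x,y)·log₂[p(x,y)/(p(x)p(y))].
  (α,1): 0.03·log₂(1.5789) = 0.0198
  (α,2): 0.03·log₂(0.1294) = -0.0885
  (α,3): 0.32·log₂(2.4768) = 0.4187
  (β,1): 0.02·log₂(0.6452) = -0.0126
  (β,2): 0.58·log₂(1.5336) = 0.3578
  (β,3): 0.02·log₂(0.0949) = -0.0680
Sum = 0.627 bits.

0.627 bits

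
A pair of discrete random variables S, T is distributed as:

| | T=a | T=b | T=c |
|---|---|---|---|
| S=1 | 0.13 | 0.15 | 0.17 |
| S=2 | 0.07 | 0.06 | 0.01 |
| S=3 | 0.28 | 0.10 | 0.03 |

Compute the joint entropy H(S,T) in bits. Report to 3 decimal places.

2.804 bits

H(S,T) = −Σ p(x,y)·log₂ p(x,y) over all 9 cells.
  cell (1,a): −0.13·log₂0.13 = 0.3826
  cell (1,b): −0.15·log₂0.15 = 0.4105
  cell (1,c): −0.17·log₂0.17 = 0.4346
  cell (2,a): −0.07·log₂0.07 = 0.2686
  cell (2,b): −0.06·log₂0.06 = 0.2435
  cell (2,c): −0.01·log₂0.01 = 0.0664
  cell (3,a): −0.28·log₂0.28 = 0.5142
  cell (3,b): −0.10·log₂0.10 = 0.3322
  cell (3,c): −0.03·log₂0.03 = 0.1518
Sum = 2.804 bits.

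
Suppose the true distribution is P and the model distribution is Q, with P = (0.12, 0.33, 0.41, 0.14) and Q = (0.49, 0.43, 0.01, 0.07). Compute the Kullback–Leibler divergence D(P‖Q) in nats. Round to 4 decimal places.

1.3634 nats

D(P‖Q) = Σ p·ln(p/q).
  0.12·ln(0.12/0.49) = -0.16883
  0.33·ln(0.33/0.43) = -0.08735
  0.41·ln(0.41/0.01) = 1.52256
  0.14·ln(0.14/0.07) = 0.09704
D(P‖Q) = 1.3634 nats.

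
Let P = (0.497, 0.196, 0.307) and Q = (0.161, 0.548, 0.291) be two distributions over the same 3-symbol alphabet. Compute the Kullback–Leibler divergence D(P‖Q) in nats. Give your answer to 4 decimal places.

D(P‖Q) = Σ p·ln(p/q).
  0.497·ln(0.497/0.161) = 0.56021
  0.196·ln(0.196/0.548) = -0.20152
  0.307·ln(0.307/0.291) = 0.01643
D(P‖Q) = 0.3751 nats.

0.3751 nats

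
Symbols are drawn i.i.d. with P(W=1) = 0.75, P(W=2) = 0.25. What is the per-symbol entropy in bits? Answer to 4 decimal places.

0.8113 bits

H(W) = −Σ p·log₂ p.
  −(0.75)·log₂(0.75) = 0.31128
  −(0.25)·log₂(0.25) = 0.50000
Sum: 0.31128 + 0.50000 = 0.8113 bits.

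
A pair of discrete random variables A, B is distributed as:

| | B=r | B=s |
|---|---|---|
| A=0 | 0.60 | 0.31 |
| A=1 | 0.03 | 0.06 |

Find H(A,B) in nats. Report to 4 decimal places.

H(A,B) = −Σ p(x,y)·ln p(x,y) over all 4 cells.
  cell (0,r): −0.60·ln0.60 = 0.30650
  cell (0,s): −0.31·ln0.31 = 0.36307
  cell (1,r): −0.03·ln0.03 = 0.10520
  cell (1,s): −0.06·ln0.06 = 0.16880
Sum = 0.9436 nats.

0.9436 nats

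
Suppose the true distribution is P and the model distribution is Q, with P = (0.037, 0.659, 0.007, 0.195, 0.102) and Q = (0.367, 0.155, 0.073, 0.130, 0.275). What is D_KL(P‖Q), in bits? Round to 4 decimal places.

1.1980 bits

D(P‖Q) = Σ p·log₂(p/q).
  0.037·log₂(0.037/0.367) = -0.12248
  0.659·log₂(0.659/0.155) = 1.37600
  0.007·log₂(0.007/0.073) = -0.02368
  0.195·log₂(0.195/0.130) = 0.11407
  0.102·log₂(0.102/0.275) = -0.14595
D(P‖Q) = 1.1980 bits.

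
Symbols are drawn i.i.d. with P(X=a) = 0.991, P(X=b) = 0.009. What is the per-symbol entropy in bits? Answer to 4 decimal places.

0.0741 bits

H(X) = −Σ p·log₂ p.
  −(0.991)·log₂(0.991) = 0.01293
  −(0.009)·log₂(0.009) = 0.06116
Sum: 0.01293 + 0.06116 = 0.0741 bits.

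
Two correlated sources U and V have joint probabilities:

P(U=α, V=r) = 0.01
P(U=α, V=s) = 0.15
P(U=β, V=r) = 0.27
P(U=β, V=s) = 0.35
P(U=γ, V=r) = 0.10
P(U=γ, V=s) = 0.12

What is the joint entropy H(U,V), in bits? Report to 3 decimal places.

H(U,V) = −Σ p(x,y)·log₂ p(x,y) over all 6 cells.
  cell (α,r): −0.01·log₂0.01 = 0.0664
  cell (α,s): −0.15·log₂0.15 = 0.4105
  cell (β,r): −0.27·log₂0.27 = 0.5100
  cell (β,s): −0.35·log₂0.35 = 0.5301
  cell (γ,r): −0.10·log₂0.10 = 0.3322
  cell (γ,s): −0.12·log₂0.12 = 0.3671
Sum = 2.216 bits.

2.216 bits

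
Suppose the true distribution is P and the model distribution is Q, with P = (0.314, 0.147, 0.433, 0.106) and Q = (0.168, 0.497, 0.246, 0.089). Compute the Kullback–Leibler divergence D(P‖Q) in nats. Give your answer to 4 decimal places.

0.2807 nats

D(P‖Q) = Σ p·ln(p/q).
  0.314·ln(0.314/0.168) = 0.19638
  0.147·ln(0.147/0.497) = -0.17907
  0.433·ln(0.433/0.246) = 0.24482
  0.106·ln(0.106/0.089) = 0.01853
D(P‖Q) = 0.2807 nats.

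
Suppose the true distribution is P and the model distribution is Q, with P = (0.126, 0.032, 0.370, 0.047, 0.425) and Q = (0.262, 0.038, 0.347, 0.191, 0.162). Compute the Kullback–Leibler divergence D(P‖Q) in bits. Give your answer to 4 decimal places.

D(P‖Q) = Σ p·log₂(p/q).
  0.126·log₂(0.126/0.262) = -0.13307
  0.032·log₂(0.032/0.038) = -0.00793
  0.370·log₂(0.370/0.347) = 0.03426
  0.047·log₂(0.047/0.191) = -0.09507
  0.425·log₂(0.425/0.162) = 0.59137
D(P‖Q) = 0.3896 bits.

0.3896 bits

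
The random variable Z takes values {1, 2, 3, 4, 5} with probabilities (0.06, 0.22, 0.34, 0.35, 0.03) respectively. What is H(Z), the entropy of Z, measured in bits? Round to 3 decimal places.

H(Z) = −Σ p·log₂ p.
  −(0.06)·log₂(0.06) = 0.2435
  −(0.22)·log₂(0.22) = 0.4806
  −(0.34)·log₂(0.34) = 0.5292
  −(0.35)·log₂(0.35) = 0.5301
  −(0.03)·log₂(0.03) = 0.1518
Sum: 0.2435 + 0.4806 + 0.5292 + 0.5301 + 0.1518 = 1.935 bits.

1.935 bits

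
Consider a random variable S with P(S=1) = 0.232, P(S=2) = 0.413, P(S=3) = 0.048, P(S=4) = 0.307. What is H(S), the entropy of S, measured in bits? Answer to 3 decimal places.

H(S) = −Σ p·log₂ p.
  −(0.232)·log₂(0.232) = 0.4890
  −(0.413)·log₂(0.413) = 0.5269
  −(0.048)·log₂(0.048) = 0.2103
  −(0.307)·log₂(0.307) = 0.5230
Sum: 0.4890 + 0.5269 + 0.2103 + 0.5230 = 1.749 bits.

1.749 bits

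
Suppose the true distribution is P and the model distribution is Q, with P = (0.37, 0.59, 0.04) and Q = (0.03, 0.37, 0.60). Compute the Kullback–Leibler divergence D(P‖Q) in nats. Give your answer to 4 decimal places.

1.0965 nats

D(P‖Q) = Σ p·ln(p/q).
  0.37·ln(0.37/0.03) = 0.92955
  0.59·ln(0.59/0.37) = 0.27531
  0.04·ln(0.04/0.60) = -0.10832
D(P‖Q) = 1.0965 nats.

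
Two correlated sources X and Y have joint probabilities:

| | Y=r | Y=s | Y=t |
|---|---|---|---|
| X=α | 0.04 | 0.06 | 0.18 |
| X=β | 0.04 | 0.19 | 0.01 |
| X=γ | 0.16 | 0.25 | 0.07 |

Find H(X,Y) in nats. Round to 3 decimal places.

H(X,Y) = −Σ p(x,y)·ln p(x,y) over all 9 cells.
  cell (α,r): −0.04·ln0.04 = 0.1288
  cell (α,s): −0.06·ln0.06 = 0.1688
  cell (α,t): −0.18·ln0.18 = 0.3087
  cell (β,r): −0.04·ln0.04 = 0.1288
  cell (β,s): −0.19·ln0.19 = 0.3155
  cell (β,t): −0.01·ln0.01 = 0.0461
  cell (γ,r): −0.16·ln0.16 = 0.2932
  cell (γ,s): −0.25·ln0.25 = 0.3466
  cell (γ,t): −0.07·ln0.07 = 0.1861
Sum = 1.923 nats.

1.923 nats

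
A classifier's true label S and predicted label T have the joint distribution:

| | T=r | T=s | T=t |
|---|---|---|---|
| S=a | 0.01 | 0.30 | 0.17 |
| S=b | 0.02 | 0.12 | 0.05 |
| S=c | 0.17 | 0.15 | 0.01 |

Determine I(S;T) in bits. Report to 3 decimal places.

Marginals: p(S) = (0.4800, 0.1900, 0.3300), p(T) = (0.2000, 0.5700, 0.2300).
I(S;T) = H(S) + H(T) − H(S,T).
H(S) = 1.4913, H(T) = 1.4143, H(S,T) = 2.6297.
I(S;T) = 1.4913 + 1.4143 − 2.6297 = 0.276 bits.

0.276 bits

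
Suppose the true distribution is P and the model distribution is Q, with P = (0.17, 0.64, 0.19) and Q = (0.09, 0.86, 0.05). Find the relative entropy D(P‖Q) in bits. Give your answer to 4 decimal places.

0.2491 bits

D(P‖Q) = Σ p·log₂(p/q).
  0.17·log₂(0.17/0.09) = 0.15598
  0.64·log₂(0.64/0.86) = -0.27281
  0.19·log₂(0.19/0.05) = 0.36594
D(P‖Q) = 0.2491 bits.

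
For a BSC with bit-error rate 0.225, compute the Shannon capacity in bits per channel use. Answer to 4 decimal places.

0.2308 bits

Binary symmetric channel: C = 1 − h₂(ε) where h₂ is the binary entropy function.
h₂(0.225) = −0.225·log₂0.225 − 0.775·log₂0.775 = 0.7692.
C = 1 − 0.7692 = 0.2308 bits per channel use.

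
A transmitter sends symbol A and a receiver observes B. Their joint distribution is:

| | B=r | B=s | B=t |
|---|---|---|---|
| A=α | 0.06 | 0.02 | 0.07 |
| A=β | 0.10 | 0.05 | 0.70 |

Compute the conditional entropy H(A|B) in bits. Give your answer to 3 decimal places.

Marginals: p(A) = (0.1500, 0.8500), p(B) = (0.1600, 0.0700, 0.7700).
H(A|B) = Σ p(B) · H(A|B=·).
  B=r: p=0.1600, H(A|B=r) = 0.9544
  B=s: p=0.0700, H(A|B=s) = 0.8631
  B=t: p=0.7700, H(A|B=t) = 0.4395
Weighted sum = 0.552 bits.

0.552 bits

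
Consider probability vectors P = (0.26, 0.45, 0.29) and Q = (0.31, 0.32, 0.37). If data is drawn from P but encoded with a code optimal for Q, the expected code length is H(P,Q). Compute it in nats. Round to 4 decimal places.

H(P,Q) = −Σ p·ln q.
  −0.26·ln(0.31) = 0.30451
  −0.45·ln(0.32) = 0.51275
  −0.29·ln(0.37) = 0.28833
H(P,Q) = 1.1056 nats.

1.1056 nats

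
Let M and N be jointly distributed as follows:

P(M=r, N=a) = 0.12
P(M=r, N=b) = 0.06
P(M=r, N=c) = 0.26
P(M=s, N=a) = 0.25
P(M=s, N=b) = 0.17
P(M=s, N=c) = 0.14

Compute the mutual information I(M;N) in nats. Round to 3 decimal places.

Marginals: p(M) = (0.4400, 0.5600), p(N) = (0.3700, 0.2300, 0.4000).
I(M;N) = Σ p(x,y)·ln[p(x,y)/(p(x)p(y))].
  (r,a): 0.12·ln(0.7371) = -0.0366
  (r,b): 0.06·ln(0.5929) = -0.0314
  (r,c): 0.26·ln(1.4773) = 0.1015
  (s,a): 0.25·ln(1.2066) = 0.0469
  (s,b): 0.17·ln(1.3199) = 0.0472
  (s,c): 0.14·ln(0.6250) = -0.0658
Sum = 0.062 nats.

0.062 nats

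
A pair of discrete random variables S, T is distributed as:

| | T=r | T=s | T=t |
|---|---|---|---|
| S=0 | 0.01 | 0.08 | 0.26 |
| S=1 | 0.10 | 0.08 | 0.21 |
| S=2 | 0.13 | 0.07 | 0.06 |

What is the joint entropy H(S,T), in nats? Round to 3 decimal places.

H(S,T) = −Σ p(x,y)·ln p(x,y) over all 9 cells.
  cell (0,r): −0.01·ln0.01 = 0.0461
  cell (0,s): −0.08·ln0.08 = 0.2021
  cell (0,t): −0.26·ln0.26 = 0.3502
  cell (1,r): −0.10·ln0.10 = 0.2303
  cell (1,s): −0.08·ln0.08 = 0.2021
  cell (1,t): −0.21·ln0.21 = 0.3277
  cell (2,r): −0.13·ln0.13 = 0.2652
  cell (2,s): −0.07·ln0.07 = 0.1861
  cell (2,t): −0.06·ln0.06 = 0.1688
Sum = 1.979 nats.

1.979 nats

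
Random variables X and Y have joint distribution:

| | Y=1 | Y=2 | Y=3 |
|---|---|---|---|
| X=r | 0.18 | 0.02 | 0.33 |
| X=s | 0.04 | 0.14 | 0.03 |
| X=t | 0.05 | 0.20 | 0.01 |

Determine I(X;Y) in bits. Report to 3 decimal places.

Marginals: p(X) = (0.5300, 0.2100, 0.2600), p(Y) = (0.2700, 0.3600, 0.3700).
I(X;Y) = Σ p(x,y)·log₂[p(x,y)/(p(x)p(y))].
  (r,1): 0.18·log₂(1.2579) = 0.0596
  (r,2): 0.02·log₂(0.1048) = -0.0651
  (r,3): 0.33·log₂(1.6828) = 0.2478
  (s,1): 0.04·log₂(0.7055) = -0.0201
  (s,2): 0.14·log₂(1.8519) = 0.1245
  (s,3): 0.03·log₂(0.3861) = -0.0412
  (t,1): 0.05·log₂(0.7123) = -0.0245
  (t,2): 0.20·log₂(2.1368) = 0.2191
  (t,3): 0.01·log₂(0.1040) = -0.0327
Sum = 0.467 bits.

0.467 bits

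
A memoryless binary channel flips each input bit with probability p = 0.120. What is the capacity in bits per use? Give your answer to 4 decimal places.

Binary symmetric channel: C = 1 − h₂(ε) where h₂ is the binary entropy function.
h₂(0.120) = −0.120·log₂0.120 − 0.880·log₂0.880 = 0.5294.
C = 1 − 0.5294 = 0.4706 bits per channel use.

0.4706 bits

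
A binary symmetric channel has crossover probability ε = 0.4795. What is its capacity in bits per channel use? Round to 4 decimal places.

0.0012 bits

Binary symmetric channel: C = 1 − h₂(ε) where h₂ is the binary entropy function.
h₂(0.4795) = −0.4795·log₂0.4795 − 0.5205·log₂0.5205 = 0.9988.
C = 1 − 0.9988 = 0.0012 bits per channel use.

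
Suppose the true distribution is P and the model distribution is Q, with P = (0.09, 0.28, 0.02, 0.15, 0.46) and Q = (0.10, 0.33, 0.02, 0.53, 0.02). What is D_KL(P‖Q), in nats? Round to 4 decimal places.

1.1975 nats

D(P‖Q) = Σ p·ln(p/q).
  0.09·ln(0.09/0.10) = -0.00948
  0.28·ln(0.28/0.33) = -0.04600
  0.02·ln(0.02/0.02) = 0.00000
  0.15·ln(0.15/0.53) = -0.18934
  0.46·ln(0.46/0.02) = 1.44233
D(P‖Q) = 1.1975 nats.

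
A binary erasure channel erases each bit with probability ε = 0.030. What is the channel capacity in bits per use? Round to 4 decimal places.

Binary erasure channel: capacity C = 1 − ε.
C = 1 − 0.030 = 0.9700 bits per channel use.

0.9700 bits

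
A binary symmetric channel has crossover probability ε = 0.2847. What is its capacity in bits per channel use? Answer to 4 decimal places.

0.1382 bits

Binary symmetric channel: C = 1 − h₂(ε) where h₂ is the binary entropy function.
h₂(0.2847) = −0.2847·log₂0.2847 − 0.7153·log₂0.7153 = 0.8618.
C = 1 − 0.8618 = 0.1382 bits per channel use.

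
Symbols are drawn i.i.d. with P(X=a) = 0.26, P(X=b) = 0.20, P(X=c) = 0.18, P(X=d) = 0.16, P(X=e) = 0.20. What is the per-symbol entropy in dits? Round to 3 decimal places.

H(X) = −Σ p·log₁₀ p.
  −(0.26)·log₁₀(0.26) = 0.1521
  −(0.20)·log₁₀(0.20) = 0.1398
  −(0.18)·log₁₀(0.18) = 0.1341
  −(0.16)·log₁₀(0.16) = 0.1273
  −(0.20)·log₁₀(0.20) = 0.1398
Sum: 0.1521 + 0.1398 + 0.1341 + 0.1273 + 0.1398 = 0.693 dits.

0.693 dits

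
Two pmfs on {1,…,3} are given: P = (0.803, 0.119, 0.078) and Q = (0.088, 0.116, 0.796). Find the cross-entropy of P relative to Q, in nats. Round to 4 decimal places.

H(P,Q) = −Σ p·ln q.
  −0.803·ln(0.088) = 1.95163
  −0.119·ln(0.116) = 0.25635
  −0.078·ln(0.796) = 0.01780
H(P,Q) = 2.2258 nats.

2.2258 nats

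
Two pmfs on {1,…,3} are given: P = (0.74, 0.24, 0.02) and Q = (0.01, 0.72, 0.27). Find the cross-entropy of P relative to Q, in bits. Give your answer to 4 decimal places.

H(P,Q) = −Σ p·log₂ q.
  −0.74·log₂(0.01) = 4.91645
  −0.24·log₂(0.72) = 0.11374
  −0.02·log₂(0.27) = 0.03778
H(P,Q) = 5.0680 bits.

5.0680 bits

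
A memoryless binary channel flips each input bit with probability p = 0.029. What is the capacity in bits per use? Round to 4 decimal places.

Binary symmetric channel: C = 1 − h₂(ε) where h₂ is the binary entropy function.
h₂(0.029) = −0.029·log₂0.029 − 0.971·log₂0.971 = 0.1894.
C = 1 − 0.1894 = 0.8106 bits per channel use.

0.8106 bits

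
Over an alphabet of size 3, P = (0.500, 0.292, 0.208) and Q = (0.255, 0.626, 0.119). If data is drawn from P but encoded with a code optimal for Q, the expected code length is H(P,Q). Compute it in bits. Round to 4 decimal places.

H(P,Q) = −Σ p·log₂ q.
  −0.500·log₂(0.255) = 0.98572
  −0.292·log₂(0.626) = 0.19732
  −0.208·log₂(0.119) = 0.63876
H(P,Q) = 1.8218 bits.

1.8218 bits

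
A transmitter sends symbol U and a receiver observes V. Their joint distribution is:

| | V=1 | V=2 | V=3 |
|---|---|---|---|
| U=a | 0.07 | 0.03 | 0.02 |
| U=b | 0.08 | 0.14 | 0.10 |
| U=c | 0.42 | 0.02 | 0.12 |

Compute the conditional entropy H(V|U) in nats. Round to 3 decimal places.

Marginals: p(U) = (0.1200, 0.3200, 0.5600), p(V) = (0.5700, 0.1900, 0.2400).
H(V|U) = Σ p(U) · H(V|U=·).
  U=a: p=0.1200, H(V|U=a) = 0.9596
  U=b: p=0.3200, H(V|U=b) = 1.0717
  U=c: p=0.5600, H(V|U=c) = 0.6649
Weighted sum = 0.830 nats.

0.830 nats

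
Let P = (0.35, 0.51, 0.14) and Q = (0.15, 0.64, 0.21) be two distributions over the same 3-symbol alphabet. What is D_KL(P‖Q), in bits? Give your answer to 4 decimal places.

0.1789 bits

D(P‖Q) = Σ p·log₂(p/q).
  0.35·log₂(0.35/0.15) = 0.42784
  0.51·log₂(0.51/0.64) = -0.16706
  0.14·log₂(0.14/0.21) = -0.08189
D(P‖Q) = 0.1789 bits.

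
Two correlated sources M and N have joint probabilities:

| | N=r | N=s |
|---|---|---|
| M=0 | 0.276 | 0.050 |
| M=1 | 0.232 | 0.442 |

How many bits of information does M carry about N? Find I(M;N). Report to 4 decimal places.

Marginals: p(M) = (0.3260, 0.6740), p(N) = (0.5080, 0.4920).
I(M;N) = H(M) + H(N) − H(M,N).
H(M) = 0.9108, H(N) = 0.9998, H(M,N) = 1.7383.
I(M;N) = 0.9108 + 0.9998 − 1.7383 = 0.1723 bits.

0.1723 bits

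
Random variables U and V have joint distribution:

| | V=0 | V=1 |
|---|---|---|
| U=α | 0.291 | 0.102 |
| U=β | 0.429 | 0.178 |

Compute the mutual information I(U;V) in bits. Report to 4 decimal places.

Marginals: p(U) = (0.3930, 0.6070), p(V) = (0.7200, 0.2800).
I(U;V) = H(U) + H(V) − H(U,V).
H(U) = 0.9667, H(V) = 0.8555, H(U,V) = 1.8212.
I(U;V) = 0.9667 + 0.8555 − 1.8212 = 0.0010 bits.

0.0010 bits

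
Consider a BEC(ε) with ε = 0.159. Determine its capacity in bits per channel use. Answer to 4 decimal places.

Binary erasure channel: capacity C = 1 − ε.
C = 1 − 0.159 = 0.8410 bits per channel use.

0.8410 bits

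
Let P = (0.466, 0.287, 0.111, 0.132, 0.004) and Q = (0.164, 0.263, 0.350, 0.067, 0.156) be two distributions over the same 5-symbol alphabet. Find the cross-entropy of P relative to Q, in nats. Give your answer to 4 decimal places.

1.7066 nats

H(P,Q) = −Σ p·ln q.
  −0.466·ln(0.164) = 0.84248
  −0.287·ln(0.263) = 0.38332
  −0.111·ln(0.350) = 0.11653
  −0.132·ln(0.067) = 0.35680
  −0.004·ln(0.156) = 0.00743
H(P,Q) = 1.7066 nats.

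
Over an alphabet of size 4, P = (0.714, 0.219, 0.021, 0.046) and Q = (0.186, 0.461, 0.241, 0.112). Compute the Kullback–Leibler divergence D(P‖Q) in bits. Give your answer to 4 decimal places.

D(P‖Q) = Σ p·log₂(p/q).
  0.714·log₂(0.714/0.186) = 1.38560
  0.219·log₂(0.219/0.461) = -0.23517
  0.021·log₂(0.021/0.241) = -0.07393
  0.046·log₂(0.046/0.112) = -0.05905
D(P‖Q) = 1.0174 bits.

1.0174 bits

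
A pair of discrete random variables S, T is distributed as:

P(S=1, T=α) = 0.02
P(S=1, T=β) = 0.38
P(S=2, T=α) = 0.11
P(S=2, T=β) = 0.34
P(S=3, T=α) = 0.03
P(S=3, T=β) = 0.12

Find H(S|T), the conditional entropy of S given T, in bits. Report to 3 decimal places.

Chain rule: H(S|T) = H(S,T) − H(T).
Marginals: p(S) = (0.4000, 0.4500, 0.1500), p(T) = (0.1600, 0.8400).
H(S,T) = 2.0416 bits; H(T) = 0.6343 bits.
H(S|T) = 2.0416 − 0.6343 = 1.407 bits.

1.407 bits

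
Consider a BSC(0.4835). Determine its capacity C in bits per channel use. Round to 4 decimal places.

0.0008 bits

Binary symmetric channel: C = 1 − h₂(ε) where h₂ is the binary entropy function.
h₂(0.4835) = −0.4835·log₂0.4835 − 0.5165·log₂0.5165 = 0.9992.
C = 1 − 0.9992 = 0.0008 bits per channel use.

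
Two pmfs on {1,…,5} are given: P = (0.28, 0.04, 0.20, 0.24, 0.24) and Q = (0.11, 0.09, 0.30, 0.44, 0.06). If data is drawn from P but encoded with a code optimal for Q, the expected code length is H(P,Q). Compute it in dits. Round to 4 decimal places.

0.7936 dits

H(P,Q) = −Σ p·log₁₀ q.
  −0.28·log₁₀(0.11) = 0.26841
  −0.04·log₁₀(0.09) = 0.04183
  −0.20·log₁₀(0.30) = 0.10458
  −0.24·log₁₀(0.44) = 0.08557
  −0.24·log₁₀(0.06) = 0.29324
H(P,Q) = 0.7936 dits.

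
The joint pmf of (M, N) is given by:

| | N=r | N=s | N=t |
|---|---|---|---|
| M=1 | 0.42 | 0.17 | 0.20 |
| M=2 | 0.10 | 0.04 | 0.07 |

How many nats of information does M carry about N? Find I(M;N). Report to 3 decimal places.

Marginals: p(M) = (0.7900, 0.2100), p(N) = (0.5200, 0.2100, 0.2700).
I(M;N) = H(M) + H(N) − H(M,N).
H(M) = 0.5140, H(N) = 1.0213, H(M,N) = 1.5326.
I(M;N) = 0.5140 + 1.0213 − 1.5326 = 0.003 nats.

0.003 nats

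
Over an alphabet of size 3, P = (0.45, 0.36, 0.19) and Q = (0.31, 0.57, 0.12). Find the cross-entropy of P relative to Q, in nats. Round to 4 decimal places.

H(P,Q) = −Σ p·ln q.
  −0.45·ln(0.31) = 0.52703
  −0.36·ln(0.57) = 0.20236
  −0.19·ln(0.12) = 0.40285
H(P,Q) = 1.1322 nats.

1.1322 nats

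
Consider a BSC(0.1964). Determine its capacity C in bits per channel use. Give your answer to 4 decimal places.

0.2853 bits

Binary symmetric channel: C = 1 − h₂(ε) where h₂ is the binary entropy function.
h₂(0.1964) = −0.1964·log₂0.1964 − 0.8036·log₂0.8036 = 0.7147.
C = 1 − 0.7147 = 0.2853 bits per channel use.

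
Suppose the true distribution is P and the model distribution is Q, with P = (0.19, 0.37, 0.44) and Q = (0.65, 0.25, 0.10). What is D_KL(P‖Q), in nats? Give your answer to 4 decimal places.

0.5633 nats

D(P‖Q) = Σ p·ln(p/q).
  0.19·ln(0.19/0.65) = -0.23369
  0.37·ln(0.37/0.25) = 0.14506
  0.44·ln(0.44/0.10) = 0.65191
D(P‖Q) = 0.5633 nats.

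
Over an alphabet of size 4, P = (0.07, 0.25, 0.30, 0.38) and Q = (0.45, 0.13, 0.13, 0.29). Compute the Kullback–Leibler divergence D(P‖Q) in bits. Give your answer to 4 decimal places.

D(P‖Q) = Σ p·log₂(p/q).
  0.07·log₂(0.07/0.45) = -0.18791
  0.25·log₂(0.25/0.13) = 0.23585
  0.30·log₂(0.30/0.13) = 0.36194
  0.38·log₂(0.38/0.29) = 0.14818
D(P‖Q) = 0.5581 bits.

0.5581 bits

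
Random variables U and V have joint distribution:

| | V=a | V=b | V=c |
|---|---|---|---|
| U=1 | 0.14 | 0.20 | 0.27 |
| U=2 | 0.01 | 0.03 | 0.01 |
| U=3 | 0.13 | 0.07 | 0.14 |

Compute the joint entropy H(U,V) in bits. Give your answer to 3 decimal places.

H(U,V) = −Σ p(x,y)·log₂ p(x,y) over all 9 cells.
  cell (1,a): −0.14·log₂0.14 = 0.3971
  cell (1,b): −0.20·log₂0.20 = 0.4644
  cell (1,c): −0.27·log₂0.27 = 0.5100
  cell (2,a): −0.01·log₂0.01 = 0.0664
  cell (2,b): −0.03·log₂0.03 = 0.1518
  cell (2,c): −0.01·log₂0.01 = 0.0664
  cell (3,a): −0.13·log₂0.13 = 0.3826
  cell (3,b): −0.07·log₂0.07 = 0.2686
  cell (3,c): −0.14·log₂0.14 = 0.3971
Sum = 2.704 bits.

2.704 bits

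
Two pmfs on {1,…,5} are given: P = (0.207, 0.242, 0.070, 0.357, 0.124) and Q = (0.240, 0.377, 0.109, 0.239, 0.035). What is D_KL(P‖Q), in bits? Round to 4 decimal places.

0.1893 bits

D(P‖Q) = Σ p·log₂(p/q).
  0.207·log₂(0.207/0.240) = -0.04417
  0.242·log₂(0.242/0.377) = -0.15477
  0.070·log₂(0.070/0.109) = -0.04472
  0.357·log₂(0.357/0.239) = 0.20667
  0.124·log₂(0.124/0.035) = 0.22629
D(P‖Q) = 0.1893 bits.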